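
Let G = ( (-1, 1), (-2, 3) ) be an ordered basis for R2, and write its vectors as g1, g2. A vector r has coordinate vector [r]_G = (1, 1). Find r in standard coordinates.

(-3, 4)

The coordinates say r = g1 + g2; adding the scaled basis vectors gives (-3, 4).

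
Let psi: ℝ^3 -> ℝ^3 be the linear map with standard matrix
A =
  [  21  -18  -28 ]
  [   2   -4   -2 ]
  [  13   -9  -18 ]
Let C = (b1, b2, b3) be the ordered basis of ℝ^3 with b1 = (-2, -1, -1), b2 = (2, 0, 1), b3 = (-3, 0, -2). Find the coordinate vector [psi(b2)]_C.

Compute psi(b2) = A b2 = (14, 2, 8) in standard coordinates.
Then write this in C-coordinates: solve for y in y_1 b1 + ... + y_3 b3 = (14, 2, 8).
This gives y = (-2, 2, -2), which is column 2 of [psi]_C.

(-2, 2, -2)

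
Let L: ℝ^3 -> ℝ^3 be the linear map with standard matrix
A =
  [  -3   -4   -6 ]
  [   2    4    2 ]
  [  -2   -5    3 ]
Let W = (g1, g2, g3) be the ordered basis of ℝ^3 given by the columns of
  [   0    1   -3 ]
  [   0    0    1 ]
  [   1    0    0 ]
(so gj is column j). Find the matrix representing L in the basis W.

Let P have columns g1, ..., g3. Then [L]_W = P^(-1) A P.
Here det P = 1, so P^(-1) is integer; computing A P first and then P^(-1)(A P) gives [[3, -2, 1], [0, 3, -1], [2, 2, -2]].

[[3, -2, 1], [0, 3, -1], [2, 2, -2]]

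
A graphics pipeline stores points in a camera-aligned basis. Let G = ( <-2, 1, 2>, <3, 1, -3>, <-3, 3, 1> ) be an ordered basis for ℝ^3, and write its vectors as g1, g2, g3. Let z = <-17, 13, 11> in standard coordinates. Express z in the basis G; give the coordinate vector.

We seek scalars with c_1 g1 + ... + c_3 g3 = z; equivalently solve M c = z where the columns of M are g1, ..., g3.
Row-reducing the augmented matrix [M | z] gives c = (4, 0, 3).
Check: 4g1 + 0·g2 + 3g3 = <-17, 13, 11>.

<4, 0, 3>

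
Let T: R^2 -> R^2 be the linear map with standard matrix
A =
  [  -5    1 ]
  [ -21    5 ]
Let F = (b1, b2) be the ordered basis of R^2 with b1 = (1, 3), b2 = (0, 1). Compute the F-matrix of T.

Let P have columns b1, b2. Then [T]_F = P^(-1) A P.
Here det P = 1, so P^(-1) is integer; computing A P first and then P^(-1)(A P) gives [[-2, 1], [0, 2]].

[[-2, 1], [0, 2]]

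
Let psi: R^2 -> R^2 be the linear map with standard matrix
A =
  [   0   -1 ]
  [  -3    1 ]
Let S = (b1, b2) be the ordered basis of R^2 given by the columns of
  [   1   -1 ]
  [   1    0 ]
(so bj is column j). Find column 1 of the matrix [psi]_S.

Compute psi(b1) = A b1 = [-1, -2] in standard coordinates.
Then write this in S-coordinates: solve for y in y_1 b1 + y_2 b2 = [-1, -2].
This gives y = [-2, -1], which is column 1 of [psi]_S.

[-2, -1]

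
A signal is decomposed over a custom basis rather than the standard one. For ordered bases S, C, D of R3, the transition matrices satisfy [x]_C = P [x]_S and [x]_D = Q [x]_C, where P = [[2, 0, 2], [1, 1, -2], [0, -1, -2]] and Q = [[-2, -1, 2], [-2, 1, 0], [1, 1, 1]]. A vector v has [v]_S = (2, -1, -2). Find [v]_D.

Apply P to get C-coordinates (0, 5, 5), then Q to get D-coordinates.
The result is [v]_D = (5, 5, 10).

(5, 5, 10)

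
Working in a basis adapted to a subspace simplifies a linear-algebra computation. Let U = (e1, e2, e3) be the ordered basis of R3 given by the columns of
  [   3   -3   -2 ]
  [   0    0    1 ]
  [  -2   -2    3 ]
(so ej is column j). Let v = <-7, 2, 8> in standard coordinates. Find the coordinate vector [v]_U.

We seek scalars with c_1 e1 + ... + c_3 e3 = v; equivalently solve M c = v where the columns of M are e1, ..., e3.
Row-reducing the augmented matrix [M | v] gives c = (-1, 0, 2).
Check: -e1 + 0·e2 + 2e3 = <-7, 2, 8>.

<-1, 0, 2>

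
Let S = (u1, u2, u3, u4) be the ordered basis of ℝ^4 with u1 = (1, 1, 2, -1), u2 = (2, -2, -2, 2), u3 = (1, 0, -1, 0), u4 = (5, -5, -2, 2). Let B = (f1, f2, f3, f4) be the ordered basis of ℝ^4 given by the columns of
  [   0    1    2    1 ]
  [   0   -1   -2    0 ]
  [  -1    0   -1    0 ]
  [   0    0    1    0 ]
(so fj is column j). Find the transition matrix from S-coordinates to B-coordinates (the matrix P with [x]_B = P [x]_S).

[[-1, 0, 1, 0], [1, -2, 0, 1], [-1, 2, 0, 2], [2, 0, 1, 0]]

Take x = uj: its S-coordinates are the j-th standard unit vector, so P e_j — column j of P — equals [uj]_B.
u1 = -f1 + f2 - f3 + 2f4, giving column 1 = (-1, 1, -1, 2); repeating for each j gives P = [[-1, 0, 1, 0], [1, -2, 0, 1], [-1, 2, 0, 2], [2, 0, 1, 0]].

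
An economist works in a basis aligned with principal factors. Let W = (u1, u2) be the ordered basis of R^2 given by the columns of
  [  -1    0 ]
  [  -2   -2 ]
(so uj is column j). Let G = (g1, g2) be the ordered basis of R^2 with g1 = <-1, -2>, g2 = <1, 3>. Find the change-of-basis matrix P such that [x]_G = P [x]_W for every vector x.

[[1, -2], [0, -2]]

Take x = uj: its W-coordinates are the j-th standard unit vector, so P e_j — column j of P — equals [uj]_G.
u1 = g1 + 0·g2, giving column 1 = <1, 0>; repeating for each j gives P = [[1, -2], [0, -2]].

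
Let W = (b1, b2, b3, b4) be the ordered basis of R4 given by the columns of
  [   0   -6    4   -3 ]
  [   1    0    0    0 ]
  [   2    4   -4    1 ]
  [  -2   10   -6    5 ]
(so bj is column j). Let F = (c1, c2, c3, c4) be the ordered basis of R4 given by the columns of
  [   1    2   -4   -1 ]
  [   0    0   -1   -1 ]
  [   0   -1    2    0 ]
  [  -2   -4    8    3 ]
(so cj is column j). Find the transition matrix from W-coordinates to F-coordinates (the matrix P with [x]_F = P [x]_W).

[[2, 0, -2, -2], [0, 0, 0, 1], [1, 2, -2, 1], [-2, -2, 2, -1]]

Column j of P is [bj]_F, since P maps W-coordinates to F-coordinates.
Expressing b1 in F: b1 = 2c1 + 0·c2 + c3 - 2c4, so column 1 of P is (2, 0, 1, -2).
Doing the same for each bj gives P = [[2, 0, -2, -2], [0, 0, 0, 1], [1, 2, -2, 1], [-2, -2, 2, -1]].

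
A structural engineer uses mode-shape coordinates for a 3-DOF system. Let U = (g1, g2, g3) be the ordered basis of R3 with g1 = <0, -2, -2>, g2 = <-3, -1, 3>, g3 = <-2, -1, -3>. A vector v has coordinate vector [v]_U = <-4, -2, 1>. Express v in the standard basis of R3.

<4, 9, -1>

By definition v = -4g1 - 2g2 + g3.
Summing componentwise gives <4, 9, -1>.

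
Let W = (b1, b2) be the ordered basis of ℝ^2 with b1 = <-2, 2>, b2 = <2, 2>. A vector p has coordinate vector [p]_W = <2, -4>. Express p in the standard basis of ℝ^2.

p = M [p]_W, where M has columns b1, b2.
Carrying out the matrix-vector product, p = <-12, -4>.

<-12, -4>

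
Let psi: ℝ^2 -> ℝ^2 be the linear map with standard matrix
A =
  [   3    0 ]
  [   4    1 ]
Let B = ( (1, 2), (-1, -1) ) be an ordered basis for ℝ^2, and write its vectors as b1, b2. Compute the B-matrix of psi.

With P the matrix whose columns are b1, b2, [psi]_B = P^(-1) A P.
Column by column: psi(b1) = A b1 = (3, 6); its B-coordinates (3, 0) give column 1.
Continuing for each basis vector yields [psi]_B = [[3, -2], [0, 1]].

[[3, -2], [0, 1]]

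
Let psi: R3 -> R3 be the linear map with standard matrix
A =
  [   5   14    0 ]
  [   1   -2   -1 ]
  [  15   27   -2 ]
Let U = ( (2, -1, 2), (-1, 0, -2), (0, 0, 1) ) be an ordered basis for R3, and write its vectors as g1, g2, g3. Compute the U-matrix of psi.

[[-2, -1, 1], [0, 3, 2], [3, -3, 0]]

The j-th column of [psi]_U is [psi(gj)]_U.
psi(g1) = A g1 = (-4, 2, -1) = -2g1 + 0·g2 + 3g3, so column 1 is (-2, 0, 3).
Repeating for g2, g3 and assembling the columns gives [[-2, -1, 1], [0, 3, 2], [3, -3, 0]].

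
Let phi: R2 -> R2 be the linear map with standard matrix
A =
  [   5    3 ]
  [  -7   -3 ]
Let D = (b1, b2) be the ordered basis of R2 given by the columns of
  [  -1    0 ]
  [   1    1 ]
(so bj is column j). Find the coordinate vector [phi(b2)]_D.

Compute phi(b2) = A b2 = <3, -3> in standard coordinates.
Then write this in D-coordinates: solve for y in y_1 b1 + y_2 b2 = <3, -3>.
This gives y = <-3, 0>, which is column 2 of [phi]_D.

<-3, 0>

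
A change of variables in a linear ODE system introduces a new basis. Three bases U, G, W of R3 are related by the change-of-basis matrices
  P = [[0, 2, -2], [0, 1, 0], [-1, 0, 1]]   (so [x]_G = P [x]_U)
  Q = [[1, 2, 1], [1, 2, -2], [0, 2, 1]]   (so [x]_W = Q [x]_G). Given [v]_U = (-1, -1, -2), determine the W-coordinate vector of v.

Composing the changes, [v]_W = Q P [v]_U.
Q P = [[-1, 4, -1], [2, 4, -4], [-1, 2, 1]]; applying this to (-1, -1, -2) gives (-1, 2, -3).

(-1, 2, -3)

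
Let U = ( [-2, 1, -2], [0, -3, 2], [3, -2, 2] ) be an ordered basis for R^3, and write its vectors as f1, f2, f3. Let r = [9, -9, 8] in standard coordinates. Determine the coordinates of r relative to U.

[r]_U is the unique c with M c = r, where M has columns f1, ..., f3.
Solving this 3x3 system gives c = (0, 1, 3).
Check: 0·f1 + f2 + 3f3 = [9, -9, 8].

[0, 1, 3]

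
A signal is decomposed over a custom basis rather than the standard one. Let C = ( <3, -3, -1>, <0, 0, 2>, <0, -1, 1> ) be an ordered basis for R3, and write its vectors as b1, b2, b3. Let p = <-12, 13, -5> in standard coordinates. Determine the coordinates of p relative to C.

Write p = c_1 b1 + ... + c_3 b3 and solve for the c_i.
Row-reducing the augmented matrix [M | p] gives c = (-4, -4, -1).
Check: -4b1 - 4b2 - b3 = <-12, 13, -5>.

<-4, -4, -1>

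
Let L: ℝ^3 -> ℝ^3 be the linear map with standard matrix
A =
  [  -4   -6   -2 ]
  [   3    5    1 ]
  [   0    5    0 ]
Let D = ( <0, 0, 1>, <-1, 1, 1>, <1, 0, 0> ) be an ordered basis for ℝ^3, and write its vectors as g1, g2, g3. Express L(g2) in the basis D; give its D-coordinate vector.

Column 2 of [L]_D is the D-coordinate vector of L(g2).
In standard coordinates L(g2) = A g2 = <-4, 3, 5>.
Converting to D: <-4, 3, 5> = 2g1 + 3g2 - g3, so the coordinate vector is <2, 3, -1>.

<2, 3, -1>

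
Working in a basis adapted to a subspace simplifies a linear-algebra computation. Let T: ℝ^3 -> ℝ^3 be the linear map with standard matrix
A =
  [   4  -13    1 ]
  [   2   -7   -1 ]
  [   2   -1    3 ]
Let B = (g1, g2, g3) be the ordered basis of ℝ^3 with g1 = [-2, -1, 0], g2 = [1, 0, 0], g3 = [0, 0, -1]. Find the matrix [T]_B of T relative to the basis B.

With P the matrix whose columns are g1, ..., g3, [T]_B = P^(-1) A P.
Column by column: T(g1) = A g1 = [5, 3, -3]; its B-coordinates [-3, -1, 3] give column 1.
Continuing for each basis vector yields [T]_B = [[-3, -2, -1], [-1, 0, -3], [3, -2, 3]].

[[-3, -2, -1], [-1, 0, -3], [3, -2, 3]]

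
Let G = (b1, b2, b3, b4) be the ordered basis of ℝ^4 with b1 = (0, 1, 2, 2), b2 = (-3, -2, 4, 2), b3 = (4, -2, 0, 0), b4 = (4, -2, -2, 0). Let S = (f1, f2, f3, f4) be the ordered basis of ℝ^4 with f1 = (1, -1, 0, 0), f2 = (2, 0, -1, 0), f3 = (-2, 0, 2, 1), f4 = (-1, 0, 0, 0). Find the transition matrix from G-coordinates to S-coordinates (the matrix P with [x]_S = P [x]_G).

[[-1, 2, 2, 2], [2, 0, 0, 2], [2, 2, 0, 0], [-1, 1, -2, 2]]

Take x = bj: its G-coordinates are the j-th standard unit vector, so P e_j — column j of P — equals [bj]_S.
b1 = -f1 + 2f2 + 2f3 - f4, giving column 1 = (-1, 2, 2, -1); repeating for each j gives P = [[-1, 2, 2, 2], [2, 0, 0, 2], [2, 2, 0, 0], [-1, 1, -2, 2]].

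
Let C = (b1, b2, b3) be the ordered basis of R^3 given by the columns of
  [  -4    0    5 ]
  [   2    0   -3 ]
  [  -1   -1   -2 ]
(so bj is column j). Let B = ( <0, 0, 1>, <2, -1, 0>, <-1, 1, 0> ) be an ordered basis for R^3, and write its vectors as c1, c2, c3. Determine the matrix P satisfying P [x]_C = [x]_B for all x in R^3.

Take x = bj: its C-coordinates are the j-th standard unit vector, so P e_j — column j of P — equals [bj]_B.
b1 = -c1 - 2c2 + 0·c3, giving column 1 = <-1, -2, 0>; repeating for each j gives P = [[-1, -1, -2], [-2, 0, 2], [0, 0, -1]].

[[-1, -1, -2], [-2, 0, 2], [0, 0, -1]]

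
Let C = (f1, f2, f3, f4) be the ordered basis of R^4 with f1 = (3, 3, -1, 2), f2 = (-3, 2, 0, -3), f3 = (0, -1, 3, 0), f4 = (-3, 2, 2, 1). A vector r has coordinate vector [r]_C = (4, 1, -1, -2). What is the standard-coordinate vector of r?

By definition r = 4f1 + f2 - f3 - 2f4.
Summing componentwise gives (15, 11, -11, 3).

(15, 11, -11, 3)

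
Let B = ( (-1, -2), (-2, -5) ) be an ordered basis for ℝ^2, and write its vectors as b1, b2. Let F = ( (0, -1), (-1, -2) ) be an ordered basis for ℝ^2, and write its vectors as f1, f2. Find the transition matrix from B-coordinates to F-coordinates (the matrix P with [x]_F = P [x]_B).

[[0, 1], [1, 2]]

Take x = bj: its B-coordinates are the j-th standard unit vector, so P e_j — column j of P — equals [bj]_F.
b1 = 0·f1 + f2, giving column 1 = (0, 1); repeating for each j gives P = [[0, 1], [1, 2]].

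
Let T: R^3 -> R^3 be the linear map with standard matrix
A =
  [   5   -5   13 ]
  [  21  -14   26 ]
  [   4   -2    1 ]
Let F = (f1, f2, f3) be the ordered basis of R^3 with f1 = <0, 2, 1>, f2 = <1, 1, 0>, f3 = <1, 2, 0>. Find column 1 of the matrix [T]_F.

<-3, 2, 1>

Column 1 of [T]_F is the F-coordinate vector of T(f1).
In standard coordinates T(f1) = A f1 = <3, -2, -3>.
Converting to F: <3, -2, -3> = -3f1 + 2f2 + f3, so the coordinate vector is <-3, 2, 1>.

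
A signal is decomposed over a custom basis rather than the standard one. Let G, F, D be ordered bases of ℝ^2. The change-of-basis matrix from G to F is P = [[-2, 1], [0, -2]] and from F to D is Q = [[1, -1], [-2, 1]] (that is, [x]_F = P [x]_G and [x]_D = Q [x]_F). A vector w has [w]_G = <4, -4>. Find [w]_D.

Composing the changes, [w]_D = Q P [w]_G.
Q P = [[-2, 3], [4, -4]]; applying this to <4, -4> gives <-20, 32>.

<-20, 32>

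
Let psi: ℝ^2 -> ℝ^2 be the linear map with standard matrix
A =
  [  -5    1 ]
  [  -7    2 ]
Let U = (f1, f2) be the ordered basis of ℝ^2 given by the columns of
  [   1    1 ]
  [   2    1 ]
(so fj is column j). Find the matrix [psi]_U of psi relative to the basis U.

[[0, -1], [-3, -3]]

With P the matrix whose columns are f1, f2, [psi]_U = P^(-1) A P.
Column by column: psi(f1) = A f1 = <-3, -3>; its U-coordinates <0, -3> give column 1.
Continuing for each basis vector yields [psi]_U = [[0, -1], [-3, -3]].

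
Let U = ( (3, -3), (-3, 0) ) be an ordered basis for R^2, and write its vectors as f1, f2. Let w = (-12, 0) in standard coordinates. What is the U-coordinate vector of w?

[w]_U is the unique c with M c = w, where M has columns f1, f2.
System: 3c_1 - 3c_2 = -12, -3c_1 + 0c_2 = 0; solving gives c_1 = 0, c_2 = 4.
Check: 0·f1 + 4f2 = (-12, 0).

(0, 4)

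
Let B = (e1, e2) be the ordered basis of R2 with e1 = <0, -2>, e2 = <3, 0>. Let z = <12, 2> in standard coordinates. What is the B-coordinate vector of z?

[z]_B is the unique c with M c = z, where M has columns e1, e2.
System: 0c_1 + 3c_2 = 12, -2c_1 + 0c_2 = 2; solving gives c_1 = -1, c_2 = 4.
Check: -e1 + 4e2 = <12, 2>.

<-1, 4>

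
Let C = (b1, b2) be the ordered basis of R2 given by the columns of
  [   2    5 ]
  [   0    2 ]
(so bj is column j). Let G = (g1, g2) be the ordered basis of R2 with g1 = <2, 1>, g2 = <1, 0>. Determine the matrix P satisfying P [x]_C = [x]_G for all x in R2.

[[0, 2], [2, 1]]

Let M have columns bj and N have columns gj. Then for every x, N [x]_G = x = M [x]_C, so P = N^(-1) M.
Since det N = -1, N^(-1) has integer entries; multiplying gives P = [[0, 2], [2, 1]].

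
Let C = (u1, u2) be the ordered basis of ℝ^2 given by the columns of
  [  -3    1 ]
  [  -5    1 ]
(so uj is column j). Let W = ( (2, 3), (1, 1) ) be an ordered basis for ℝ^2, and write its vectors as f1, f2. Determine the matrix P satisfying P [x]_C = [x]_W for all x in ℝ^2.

[[-2, 0], [1, 1]]

Column j of P is [uj]_W, since P maps C-coordinates to W-coordinates.
Expressing u1 in W: u1 = -2f1 + f2, so column 1 of P is (-2, 1).
Doing the same for each uj gives P = [[-2, 0], [1, 1]].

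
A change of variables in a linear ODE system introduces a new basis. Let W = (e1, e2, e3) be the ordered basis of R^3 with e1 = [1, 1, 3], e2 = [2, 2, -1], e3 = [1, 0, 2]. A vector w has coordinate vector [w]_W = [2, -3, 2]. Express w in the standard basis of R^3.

[-2, -4, 13]

The coordinates say w = 2e1 - 3e2 + 2e3; adding the scaled basis vectors gives [-2, -4, 13].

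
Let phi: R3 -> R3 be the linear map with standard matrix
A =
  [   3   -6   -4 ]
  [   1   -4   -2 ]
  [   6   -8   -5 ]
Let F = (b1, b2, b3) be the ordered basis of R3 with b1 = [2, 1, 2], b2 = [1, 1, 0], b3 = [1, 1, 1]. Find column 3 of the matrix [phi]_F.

[-2, 0, -3]

Compute phi(b3) = A b3 = [-7, -5, -7] in standard coordinates.
Then write this in F-coordinates: solve for y in y_1 b1 + ... + y_3 b3 = [-7, -5, -7].
This gives y = [-2, 0, -3], which is column 3 of [phi]_F.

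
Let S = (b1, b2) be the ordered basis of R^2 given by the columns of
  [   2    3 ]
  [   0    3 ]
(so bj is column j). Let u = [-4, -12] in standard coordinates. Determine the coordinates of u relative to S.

We seek scalars with c_1 b1 + c_2 b2 = u; equivalently solve M c = u where the columns of M are b1, b2.
System: 2c_1 + 3c_2 = -4, 0c_1 + 3c_2 = -12; solving gives c_1 = 4, c_2 = -4.
Check: 4b1 - 4b2 = [-4, -12].

[4, -4]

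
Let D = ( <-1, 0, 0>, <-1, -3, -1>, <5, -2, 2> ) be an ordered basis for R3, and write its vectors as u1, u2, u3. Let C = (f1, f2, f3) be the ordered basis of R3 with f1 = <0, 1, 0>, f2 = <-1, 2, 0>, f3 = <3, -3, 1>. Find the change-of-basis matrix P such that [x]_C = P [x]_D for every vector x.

Column j of P is [uj]_C, since P maps D-coordinates to C-coordinates.
Expressing u1 in C: u1 = -2f1 + f2 + 0·f3, so column 1 of P is <-2, 1, 0>.
Doing the same for each uj gives P = [[-2, -2, 2], [1, -2, 1], [0, -1, 2]].

[[-2, -2, 2], [1, -2, 1], [0, -1, 2]]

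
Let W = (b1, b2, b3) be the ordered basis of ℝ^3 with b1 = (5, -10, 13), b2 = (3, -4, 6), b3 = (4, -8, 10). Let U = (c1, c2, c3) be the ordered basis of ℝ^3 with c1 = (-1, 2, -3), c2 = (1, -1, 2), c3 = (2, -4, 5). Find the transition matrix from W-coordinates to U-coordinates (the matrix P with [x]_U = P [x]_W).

Let M have columns bj and N have columns cj. Then for every x, N [x]_U = x = M [x]_W, so P = N^(-1) M.
Since det N = 1, N^(-1) has integer entries; multiplying gives P = [[-1, 1, 0], [0, 2, 0], [2, 1, 2]].

[[-1, 1, 0], [0, 2, 0], [2, 1, 2]]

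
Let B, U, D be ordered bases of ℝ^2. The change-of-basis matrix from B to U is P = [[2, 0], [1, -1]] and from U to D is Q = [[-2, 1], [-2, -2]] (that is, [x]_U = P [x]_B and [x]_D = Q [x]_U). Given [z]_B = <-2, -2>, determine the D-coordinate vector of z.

Composing the changes, [z]_D = Q P [z]_B.
Q P = [[-3, -1], [-6, 2]]; applying this to <-2, -2> gives <8, 8>.

<8, 8>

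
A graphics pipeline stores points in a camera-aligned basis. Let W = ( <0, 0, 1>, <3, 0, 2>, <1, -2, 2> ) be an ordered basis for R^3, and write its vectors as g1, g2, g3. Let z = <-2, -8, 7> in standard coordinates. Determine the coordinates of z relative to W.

<3, -2, 4>

[z]_W is the unique c with M c = z, where M has columns g1, ..., g3.
Gaussian elimination on [M | z] yields c = (3, -2, 4).
Check: 3g1 - 2g2 + 4g3 = <-2, -8, 7>.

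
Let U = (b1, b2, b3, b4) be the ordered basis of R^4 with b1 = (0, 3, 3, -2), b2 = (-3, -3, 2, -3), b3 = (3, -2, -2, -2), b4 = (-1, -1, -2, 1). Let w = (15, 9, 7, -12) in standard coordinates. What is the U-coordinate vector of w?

Write w = c_1 b1 + ... + c_4 b4 and solve for the c_i.
Gaussian elimination on [M | w] yields c = (3, -1, 3, -3).
Check: 3b1 - b2 + 3b3 - 3b4 = (15, 9, 7, -12).

(3, -1, 3, -3)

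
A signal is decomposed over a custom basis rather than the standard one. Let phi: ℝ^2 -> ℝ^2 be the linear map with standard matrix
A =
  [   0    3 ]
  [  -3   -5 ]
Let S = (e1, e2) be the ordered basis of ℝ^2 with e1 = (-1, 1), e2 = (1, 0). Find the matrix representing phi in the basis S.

The j-th column of [phi]_S is [phi(ej)]_S.
phi(e1) = A e1 = (3, -2) = -2e1 + e2, so column 1 is (-2, 1).
Repeating for e2 and assembling the columns gives [[-2, -3], [1, -3]].

[[-2, -3], [1, -3]]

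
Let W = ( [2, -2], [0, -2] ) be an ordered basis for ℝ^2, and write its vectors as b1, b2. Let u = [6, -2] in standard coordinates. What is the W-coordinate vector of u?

We seek scalars with c_1 b1 + c_2 b2 = u; equivalently solve M c = u where the columns of M are b1, b2.
System: 2c_1 + 0c_2 = 6, -2c_1 - 2c_2 = -2; solving gives c_1 = 3, c_2 = -2.
Check: 3b1 - 2b2 = [6, -2].

[3, -2]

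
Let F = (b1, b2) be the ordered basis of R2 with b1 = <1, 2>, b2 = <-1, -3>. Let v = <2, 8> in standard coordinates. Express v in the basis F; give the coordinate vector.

Write v = c_1 b1 + c_2 b2 and solve for the c_i.
System: c_1 - c_2 = 2, 2c_1 - 3c_2 = 8; solving gives c_1 = -2, c_2 = -4.
Check: -2b1 - 4b2 = <2, 8>.

<-2, -4>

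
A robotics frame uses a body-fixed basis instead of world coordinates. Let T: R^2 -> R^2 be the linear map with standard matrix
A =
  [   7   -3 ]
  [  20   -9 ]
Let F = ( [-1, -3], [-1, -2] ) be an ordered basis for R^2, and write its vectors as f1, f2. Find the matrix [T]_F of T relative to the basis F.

[[-3, 0], [1, 1]]

The j-th column of [T]_F is [T(fj)]_F.
T(f1) = A f1 = [2, 7] = -3f1 + f2, so column 1 is [-3, 1].
Repeating for f2 and assembling the columns gives [[-3, 0], [1, 1]].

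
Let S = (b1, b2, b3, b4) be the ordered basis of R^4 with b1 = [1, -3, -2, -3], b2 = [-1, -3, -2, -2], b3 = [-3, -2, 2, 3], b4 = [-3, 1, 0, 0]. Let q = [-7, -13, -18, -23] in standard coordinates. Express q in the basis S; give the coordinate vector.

Write q = c_1 b1 + ... + c_4 b4 and solve for the c_i.
Row-reducing the augmented matrix [M | q] gives c = (3, 4, -2, 4).
Check: 3b1 + 4b2 - 2b3 + 4b4 = [-7, -13, -18, -23].

[3, 4, -2, 4]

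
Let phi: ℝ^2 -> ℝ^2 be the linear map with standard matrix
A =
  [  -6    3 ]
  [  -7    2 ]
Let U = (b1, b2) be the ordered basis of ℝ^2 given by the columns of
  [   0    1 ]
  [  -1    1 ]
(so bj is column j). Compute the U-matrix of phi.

The j-th column of [phi]_U is [phi(bj)]_U.
phi(b1) = A b1 = <-3, -2> = -b1 - 3b2, so column 1 is <-1, -3>.
Repeating for b2 and assembling the columns gives [[-1, 2], [-3, -3]].

[[-1, 2], [-3, -3]]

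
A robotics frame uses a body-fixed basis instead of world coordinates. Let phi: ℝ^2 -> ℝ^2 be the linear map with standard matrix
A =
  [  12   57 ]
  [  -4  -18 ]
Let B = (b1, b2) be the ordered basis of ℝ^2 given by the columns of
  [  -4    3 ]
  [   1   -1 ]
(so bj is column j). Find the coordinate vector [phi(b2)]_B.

(3, -3)

Compute phi(b2) = A b2 = (-21, 6) in standard coordinates.
Then write this in B-coordinates: solve for y in y_1 b1 + y_2 b2 = (-21, 6).
This gives y = (3, -3), which is column 2 of [phi]_B.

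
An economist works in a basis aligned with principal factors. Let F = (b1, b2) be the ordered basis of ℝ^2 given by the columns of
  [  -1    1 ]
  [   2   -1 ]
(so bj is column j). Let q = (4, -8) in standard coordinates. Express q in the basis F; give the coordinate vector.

(-4, 0)

We seek scalars with c_1 b1 + c_2 b2 = q; equivalently solve M c = q where the columns of M are b1, b2.
System: -c_1 + c_2 = 4, 2c_1 - c_2 = -8; solving gives c_1 = -4, c_2 = 0.
Check: -4b1 + 0·b2 = (4, -8).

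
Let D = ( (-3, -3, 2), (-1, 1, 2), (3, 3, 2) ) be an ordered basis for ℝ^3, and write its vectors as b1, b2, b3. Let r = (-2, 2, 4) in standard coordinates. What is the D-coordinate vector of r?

(0, 2, 0)

We seek scalars with c_1 b1 + ... + c_3 b3 = r; equivalently solve M c = r where the columns of M are b1, ..., b3.
Solving this 3x3 system gives c = (0, 2, 0).
Check: 0·b1 + 2b2 + 0·b3 = (-2, 2, 4).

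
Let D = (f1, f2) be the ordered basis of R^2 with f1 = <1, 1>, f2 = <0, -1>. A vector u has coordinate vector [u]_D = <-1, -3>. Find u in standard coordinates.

u = M [u]_D, where M has columns f1, f2.
Carrying out the matrix-vector product, u = <-1, 2>.

<-1, 2>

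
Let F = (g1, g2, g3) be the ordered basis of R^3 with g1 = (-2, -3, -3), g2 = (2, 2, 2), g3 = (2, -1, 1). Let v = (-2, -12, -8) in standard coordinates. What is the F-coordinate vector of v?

We seek scalars with c_1 g1 + ... + c_3 g3 = v; equivalently solve M c = v where the columns of M are g1, ..., g3.
Gaussian elimination on [M | v] yields c = (4, 1, 2).
Check: 4g1 + g2 + 2g3 = (-2, -12, -8).

(4, 1, 2)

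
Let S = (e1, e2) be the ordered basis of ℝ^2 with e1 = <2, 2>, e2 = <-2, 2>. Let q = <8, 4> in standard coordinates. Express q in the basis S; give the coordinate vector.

[q]_S is the unique c with M c = q, where M has columns e1, e2.
System: 2c_1 - 2c_2 = 8, 2c_1 + 2c_2 = 4; solving gives c_1 = 3, c_2 = -1.
Check: 3e1 - e2 = <8, 4>.

<3, -1>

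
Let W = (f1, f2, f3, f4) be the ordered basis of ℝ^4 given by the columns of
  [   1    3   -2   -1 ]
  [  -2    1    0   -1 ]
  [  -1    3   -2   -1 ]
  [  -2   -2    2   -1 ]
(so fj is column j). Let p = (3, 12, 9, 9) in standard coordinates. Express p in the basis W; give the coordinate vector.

[p]_W is the unique c with M c = p, where M has columns f1, ..., f4.
Row-reducing the augmented matrix [M | p] gives c = (-3, 3, 3, -3).
Check: -3f1 + 3f2 + 3f3 - 3f4 = (3, 12, 9, 9).

(-3, 3, 3, -3)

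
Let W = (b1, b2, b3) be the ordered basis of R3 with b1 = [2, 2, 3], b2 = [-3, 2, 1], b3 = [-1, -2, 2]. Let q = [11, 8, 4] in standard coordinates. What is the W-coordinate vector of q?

[3, -1, -2]

We seek scalars with c_1 b1 + ... + c_3 b3 = q; equivalently solve M c = q where the columns of M are b1, ..., b3.
Gaussian elimination on [M | q] yields c = (3, -1, -2).
Check: 3b1 - b2 - 2b3 = [11, 8, 4].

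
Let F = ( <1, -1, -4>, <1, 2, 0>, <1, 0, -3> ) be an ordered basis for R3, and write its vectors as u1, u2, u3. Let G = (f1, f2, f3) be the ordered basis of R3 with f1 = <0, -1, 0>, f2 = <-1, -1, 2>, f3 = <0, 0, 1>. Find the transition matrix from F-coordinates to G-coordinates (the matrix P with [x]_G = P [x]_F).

[[2, -1, 1], [-1, -1, -1], [-2, 2, -1]]

Column j of P is [uj]_G, since P maps F-coordinates to G-coordinates.
Expressing u1 in G: u1 = 2f1 - f2 - 2f3, so column 1 of P is <2, -1, -2>.
Doing the same for each uj gives P = [[2, -1, 1], [-1, -1, -1], [-2, 2, -1]].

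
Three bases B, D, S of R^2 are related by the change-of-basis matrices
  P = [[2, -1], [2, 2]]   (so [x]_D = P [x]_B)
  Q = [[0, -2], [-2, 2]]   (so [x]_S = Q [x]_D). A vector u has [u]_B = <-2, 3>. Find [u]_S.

<-4, 18>

First [u]_D = P [u]_B = <-7, 2>.
Then [u]_S = Q [u]_D = <-4, 18>.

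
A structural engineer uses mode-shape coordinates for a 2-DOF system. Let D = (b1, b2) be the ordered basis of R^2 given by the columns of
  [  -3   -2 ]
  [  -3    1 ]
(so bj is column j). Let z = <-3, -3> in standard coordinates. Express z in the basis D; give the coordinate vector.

<1, 0>

We seek scalars with c_1 b1 + c_2 b2 = z; equivalently solve M c = z where the columns of M are b1, b2.
System: -3c_1 - 2c_2 = -3, -3c_1 + c_2 = -3; solving gives c_1 = 1, c_2 = 0.
Check: b1 + 0·b2 = <-3, -3>.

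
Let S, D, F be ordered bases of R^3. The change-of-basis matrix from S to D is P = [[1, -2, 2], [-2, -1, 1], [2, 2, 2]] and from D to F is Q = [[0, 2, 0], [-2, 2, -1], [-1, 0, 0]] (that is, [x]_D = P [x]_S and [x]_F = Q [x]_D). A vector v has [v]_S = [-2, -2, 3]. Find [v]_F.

First [v]_D = P [v]_S = [8, 9, -2].
Then [v]_F = Q [v]_D = [18, 4, -8].

[18, 4, -8]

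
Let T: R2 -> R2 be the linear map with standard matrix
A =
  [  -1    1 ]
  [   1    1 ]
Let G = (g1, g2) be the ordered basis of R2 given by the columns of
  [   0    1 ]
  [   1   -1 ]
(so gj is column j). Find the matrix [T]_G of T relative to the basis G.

The j-th column of [T]_G is [T(gj)]_G.
T(g1) = A g1 = (1, 1) = 2g1 + g2, so column 1 is (2, 1).
Repeating for g2 and assembling the columns gives [[2, -2], [1, -2]].

[[2, -2], [1, -2]]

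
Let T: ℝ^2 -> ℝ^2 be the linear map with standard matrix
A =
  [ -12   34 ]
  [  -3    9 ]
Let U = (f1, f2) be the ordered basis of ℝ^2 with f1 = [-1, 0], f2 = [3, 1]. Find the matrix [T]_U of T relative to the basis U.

[[-3, 2], [3, 0]]

Let P have columns f1, f2. Then [T]_U = P^(-1) A P.
Here det P = -1, so P^(-1) is integer; computing A P first and then P^(-1)(A P) gives [[-3, 2], [3, 0]].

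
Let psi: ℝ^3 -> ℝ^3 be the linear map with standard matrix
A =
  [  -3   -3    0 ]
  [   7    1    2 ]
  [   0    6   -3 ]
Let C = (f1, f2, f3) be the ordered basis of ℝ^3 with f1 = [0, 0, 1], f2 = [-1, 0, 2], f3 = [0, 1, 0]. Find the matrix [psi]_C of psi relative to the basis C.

The j-th column of [psi]_C is [psi(fj)]_C.
psi(f1) = A f1 = [0, 2, -3] = -3f1 + 0·f2 + 2f3, so column 1 is [-3, 0, 2].
Repeating for f2, f3 and assembling the columns gives [[-3, 0, 0], [0, -3, 3], [2, -3, 1]].

[[-3, 0, 0], [0, -3, 3], [2, -3, 1]]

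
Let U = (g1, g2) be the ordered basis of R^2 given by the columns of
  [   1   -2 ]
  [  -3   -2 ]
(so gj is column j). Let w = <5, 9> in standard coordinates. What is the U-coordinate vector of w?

<-1, -3>

We seek scalars with c_1 g1 + c_2 g2 = w; equivalently solve M c = w where the columns of M are g1, g2.
System: c_1 - 2c_2 = 5, -3c_1 - 2c_2 = 9; solving gives c_1 = -1, c_2 = -3.
Check: -g1 - 3g2 = <5, 9>.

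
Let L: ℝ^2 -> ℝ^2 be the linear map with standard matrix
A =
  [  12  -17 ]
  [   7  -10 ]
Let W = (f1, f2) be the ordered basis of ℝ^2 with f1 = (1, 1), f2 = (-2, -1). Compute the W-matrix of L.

[[-1, -1], [2, 3]]

The j-th column of [L]_W is [L(fj)]_W.
L(f1) = A f1 = (-5, -3) = -f1 + 2f2, so column 1 is (-1, 2).
Repeating for f2 and assembling the columns gives [[-1, -1], [2, 3]].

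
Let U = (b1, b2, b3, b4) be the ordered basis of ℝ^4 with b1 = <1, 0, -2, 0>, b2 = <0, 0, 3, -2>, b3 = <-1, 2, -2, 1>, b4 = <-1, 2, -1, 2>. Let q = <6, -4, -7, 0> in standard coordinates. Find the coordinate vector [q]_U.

Write q = c_1 b1 + ... + c_4 b4 and solve for the c_i.
Gaussian elimination on [M | q] yields c = (4, -1, -2, 0).
Check: 4b1 - b2 - 2b3 + 0·b4 = <6, -4, -7, 0>.

<4, -1, -2, 0>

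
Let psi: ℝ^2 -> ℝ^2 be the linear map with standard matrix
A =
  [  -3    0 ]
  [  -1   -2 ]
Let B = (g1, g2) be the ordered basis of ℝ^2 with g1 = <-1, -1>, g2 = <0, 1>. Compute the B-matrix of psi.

The j-th column of [psi]_B is [psi(gj)]_B.
psi(g1) = A g1 = <3, 3> = -3g1 + 0·g2, so column 1 is <-3, 0>.
Repeating for g2 and assembling the columns gives [[-3, 0], [0, -2]].

[[-3, 0], [0, -2]]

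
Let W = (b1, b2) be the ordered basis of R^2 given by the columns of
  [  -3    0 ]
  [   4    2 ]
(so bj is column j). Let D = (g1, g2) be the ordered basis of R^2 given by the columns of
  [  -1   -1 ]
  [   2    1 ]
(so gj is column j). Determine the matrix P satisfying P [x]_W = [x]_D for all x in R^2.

Column j of P is [bj]_D, since P maps W-coordinates to D-coordinates.
Expressing b1 in D: b1 = g1 + 2g2, so column 1 of P is (1, 2).
Doing the same for each bj gives P = [[1, 2], [2, -2]].

[[1, 2], [2, -2]]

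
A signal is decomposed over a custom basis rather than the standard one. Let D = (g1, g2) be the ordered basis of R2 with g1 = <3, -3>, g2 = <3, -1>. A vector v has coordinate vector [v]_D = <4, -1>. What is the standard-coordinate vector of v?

<9, -11>

v = M [v]_D, where M has columns g1, g2.
Carrying out the matrix-vector product, v = <9, -11>.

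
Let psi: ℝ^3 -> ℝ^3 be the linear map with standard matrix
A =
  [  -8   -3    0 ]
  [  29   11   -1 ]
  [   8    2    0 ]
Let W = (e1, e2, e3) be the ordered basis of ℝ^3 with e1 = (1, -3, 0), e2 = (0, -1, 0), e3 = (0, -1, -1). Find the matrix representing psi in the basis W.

With P the matrix whose columns are e1, ..., e3, [psi]_W = P^(-1) A P.
Column by column: psi(e1) = A e1 = (1, -4, 2); its W-coordinates (1, 3, -2) give column 1.
Continuing for each basis vector yields [psi]_W = [[1, 3, 3], [3, 0, -1], [-2, 2, 2]].

[[1, 3, 3], [3, 0, -1], [-2, 2, 2]]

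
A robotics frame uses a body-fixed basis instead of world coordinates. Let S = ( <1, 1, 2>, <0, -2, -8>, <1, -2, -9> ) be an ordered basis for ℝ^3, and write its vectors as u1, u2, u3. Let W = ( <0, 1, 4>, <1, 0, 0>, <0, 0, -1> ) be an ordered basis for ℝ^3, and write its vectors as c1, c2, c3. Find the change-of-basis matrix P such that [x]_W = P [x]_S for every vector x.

[[1, -2, -2], [1, 0, 1], [2, 0, 1]]

Let M have columns uj and N have columns cj. Then for every x, N [x]_W = x = M [x]_S, so P = N^(-1) M.
Since det N = 1, N^(-1) has integer entries; multiplying gives P = [[1, -2, -2], [1, 0, 1], [2, 0, 1]].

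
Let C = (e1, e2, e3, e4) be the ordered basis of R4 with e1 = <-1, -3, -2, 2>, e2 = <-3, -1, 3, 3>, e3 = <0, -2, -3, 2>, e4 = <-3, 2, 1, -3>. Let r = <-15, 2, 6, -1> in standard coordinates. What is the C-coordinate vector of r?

[r]_C is the unique c with M c = r, where M has columns e1, ..., e4.
Gaussian elimination on [M | r] yields c = (0, 2, 1, 3).
Check: 0·e1 + 2e2 + e3 + 3e4 = <-15, 2, 6, -1>.

<0, 2, 1, 3>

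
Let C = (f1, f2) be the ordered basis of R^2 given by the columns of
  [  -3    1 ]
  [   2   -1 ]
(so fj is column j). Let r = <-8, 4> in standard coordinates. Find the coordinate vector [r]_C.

[r]_C is the unique c with M c = r, where M has columns f1, f2.
System: -3c_1 + c_2 = -8, 2c_1 - c_2 = 4; solving gives c_1 = 4, c_2 = 4.
Check: 4f1 + 4f2 = <-8, 4>.

<4, 4>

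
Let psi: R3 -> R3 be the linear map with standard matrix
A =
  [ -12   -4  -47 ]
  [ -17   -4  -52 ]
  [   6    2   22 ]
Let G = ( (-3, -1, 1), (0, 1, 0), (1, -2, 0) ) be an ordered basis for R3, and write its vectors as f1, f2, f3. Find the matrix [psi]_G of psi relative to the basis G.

[[2, 2, 2], [3, 2, -3], [-1, 2, 2]]

Let P have columns f1, ..., f3. Then [psi]_G = P^(-1) A P.
Here det P = -1, so P^(-1) is integer; computing A P first and then P^(-1)(A P) gives [[2, 2, 2], [3, 2, -3], [-1, 2, 2]].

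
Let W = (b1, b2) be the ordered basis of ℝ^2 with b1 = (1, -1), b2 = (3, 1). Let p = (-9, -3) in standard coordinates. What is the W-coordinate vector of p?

(0, -3)

We seek scalars with c_1 b1 + c_2 b2 = p; equivalently solve M c = p where the columns of M are b1, b2.
System: c_1 + 3c_2 = -9, -c_1 + c_2 = -3; solving gives c_1 = 0, c_2 = -3.
Check: 0·b1 - 3b2 = (-9, -3).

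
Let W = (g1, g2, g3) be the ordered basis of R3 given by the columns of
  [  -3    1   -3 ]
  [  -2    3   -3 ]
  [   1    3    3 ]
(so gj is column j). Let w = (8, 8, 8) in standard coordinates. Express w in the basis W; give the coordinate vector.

[w]_W is the unique c with M c = w, where M has columns g1, ..., g3.
Gaussian elimination on [M | w] yields c = (-4, 2, 2).
Check: -4g1 + 2g2 + 2g3 = (8, 8, 8).

(-4, 2, 2)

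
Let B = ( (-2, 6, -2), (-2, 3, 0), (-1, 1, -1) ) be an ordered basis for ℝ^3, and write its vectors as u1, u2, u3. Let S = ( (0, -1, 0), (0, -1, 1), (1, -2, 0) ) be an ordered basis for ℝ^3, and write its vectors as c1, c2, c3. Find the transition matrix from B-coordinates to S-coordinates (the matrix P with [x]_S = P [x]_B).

Column j of P is [uj]_S, since P maps B-coordinates to S-coordinates.
Expressing u1 in S: u1 = 0·c1 - 2c2 - 2c3, so column 1 of P is (0, -2, -2).
Doing the same for each uj gives P = [[0, 1, 2], [-2, 0, -1], [-2, -2, -1]].

[[0, 1, 2], [-2, 0, -1], [-2, -2, -1]]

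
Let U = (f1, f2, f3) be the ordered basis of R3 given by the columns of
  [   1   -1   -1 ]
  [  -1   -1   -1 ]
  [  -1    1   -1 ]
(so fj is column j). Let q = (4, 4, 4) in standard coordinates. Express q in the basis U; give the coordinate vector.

(0, 0, -4)

Write q = c_1 f1 + ... + c_3 f3 and solve for the c_i.
Solving this 3x3 system gives c = (0, 0, -4).
Check: 0·f1 + 0·f2 - 4f3 = (4, 4, 4).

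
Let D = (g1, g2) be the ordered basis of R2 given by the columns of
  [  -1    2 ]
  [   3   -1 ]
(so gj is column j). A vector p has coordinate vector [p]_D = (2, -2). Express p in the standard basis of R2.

(-6, 8)

p = M [p]_D, where M has columns g1, g2.
Carrying out the matrix-vector product, p = (-6, 8).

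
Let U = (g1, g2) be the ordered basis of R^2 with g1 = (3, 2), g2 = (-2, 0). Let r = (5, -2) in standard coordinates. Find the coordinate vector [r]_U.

We seek scalars with c_1 g1 + c_2 g2 = r; equivalently solve M c = r where the columns of M are g1, g2.
System: 3c_1 - 2c_2 = 5, 2c_1 + 0c_2 = -2; solving gives c_1 = -1, c_2 = -4.
Check: -g1 - 4g2 = (5, -2).

(-1, -4)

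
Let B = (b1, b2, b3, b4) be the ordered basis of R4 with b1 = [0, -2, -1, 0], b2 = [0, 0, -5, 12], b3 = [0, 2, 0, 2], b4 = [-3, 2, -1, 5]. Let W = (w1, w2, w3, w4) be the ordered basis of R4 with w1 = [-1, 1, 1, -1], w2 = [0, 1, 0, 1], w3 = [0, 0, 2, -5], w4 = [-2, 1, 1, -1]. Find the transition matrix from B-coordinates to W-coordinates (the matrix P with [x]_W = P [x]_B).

[[-2, -2, 0, -1], [-1, 1, 2, 1], [0, -2, 0, -1], [1, 1, 0, 2]]

Take x = bj: its B-coordinates are the j-th standard unit vector, so P e_j — column j of P — equals [bj]_W.
b1 = -2w1 - w2 + 0·w3 + w4, giving column 1 = [-2, -1, 0, 1]; repeating for each j gives P = [[-2, -2, 0, -1], [-1, 1, 2, 1], [0, -2, 0, -1], [1, 1, 0, 2]].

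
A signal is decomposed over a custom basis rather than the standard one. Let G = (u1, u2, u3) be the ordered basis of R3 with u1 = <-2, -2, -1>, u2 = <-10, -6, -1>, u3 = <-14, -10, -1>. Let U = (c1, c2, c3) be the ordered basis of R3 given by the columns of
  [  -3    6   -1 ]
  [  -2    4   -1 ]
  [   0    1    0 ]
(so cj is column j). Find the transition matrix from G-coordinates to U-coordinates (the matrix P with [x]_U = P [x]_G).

Take x = uj: its G-coordinates are the j-th standard unit vector, so P e_j — column j of P — equals [uj]_U.
u1 = -2c1 - c2 + 2c3, giving column 1 = <-2, -1, 2>; repeating for each j gives P = [[-2, 2, 2], [-1, -1, -1], [2, -2, 2]].

[[-2, 2, 2], [-1, -1, -1], [2, -2, 2]]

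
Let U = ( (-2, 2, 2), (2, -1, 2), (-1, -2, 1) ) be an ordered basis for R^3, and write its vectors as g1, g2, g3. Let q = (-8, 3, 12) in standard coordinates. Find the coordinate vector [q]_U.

(4, 1, 2)

[q]_U is the unique c with M c = q, where M has columns g1, ..., g3.
Row-reducing the augmented matrix [M | q] gives c = (4, 1, 2).
Check: 4g1 + g2 + 2g3 = (-8, 3, 12).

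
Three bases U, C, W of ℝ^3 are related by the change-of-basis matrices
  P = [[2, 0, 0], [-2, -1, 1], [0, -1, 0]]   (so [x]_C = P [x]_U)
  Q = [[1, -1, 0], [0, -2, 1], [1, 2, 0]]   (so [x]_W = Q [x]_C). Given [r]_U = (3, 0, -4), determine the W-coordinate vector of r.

Apply P to get C-coordinates (6, -10, 0), then Q to get W-coordinates.
The result is [r]_W = (16, 20, -14).

(16, 20, -14)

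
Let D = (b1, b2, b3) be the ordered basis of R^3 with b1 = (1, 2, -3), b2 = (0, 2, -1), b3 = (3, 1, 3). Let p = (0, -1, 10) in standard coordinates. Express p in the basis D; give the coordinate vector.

(-3, 2, 1)

[p]_D is the unique c with M c = p, where M has columns b1, ..., b3.
Solving this 3x3 system gives c = (-3, 2, 1).
Check: -3b1 + 2b2 + b3 = (0, -1, 10).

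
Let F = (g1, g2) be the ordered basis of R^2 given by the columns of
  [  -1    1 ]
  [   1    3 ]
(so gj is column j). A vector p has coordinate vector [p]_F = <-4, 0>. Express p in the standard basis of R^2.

<4, -4>

By definition p = -4g1 + 0·g2.
Summing componentwise gives <4, -4>.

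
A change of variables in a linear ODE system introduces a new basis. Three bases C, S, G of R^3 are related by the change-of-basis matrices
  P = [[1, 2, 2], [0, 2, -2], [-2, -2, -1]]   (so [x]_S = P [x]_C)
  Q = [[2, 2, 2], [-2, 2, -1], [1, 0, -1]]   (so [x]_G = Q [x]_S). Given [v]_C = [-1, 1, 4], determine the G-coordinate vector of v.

Composing the changes, [v]_G = Q P [v]_C.
Q P = [[-2, 4, -2], [0, 2, -7], [3, 4, 3]]; applying this to [-1, 1, 4] gives [-2, -26, 13].

[-2, -26, 13]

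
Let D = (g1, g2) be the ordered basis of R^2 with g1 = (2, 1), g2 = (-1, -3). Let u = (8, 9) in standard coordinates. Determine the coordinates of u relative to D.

We seek scalars with c_1 g1 + c_2 g2 = u; equivalently solve M c = u where the columns of M are g1, g2.
System: 2c_1 - c_2 = 8, c_1 - 3c_2 = 9; solving gives c_1 = 3, c_2 = -2.
Check: 3g1 - 2g2 = (8, 9).

(3, -2)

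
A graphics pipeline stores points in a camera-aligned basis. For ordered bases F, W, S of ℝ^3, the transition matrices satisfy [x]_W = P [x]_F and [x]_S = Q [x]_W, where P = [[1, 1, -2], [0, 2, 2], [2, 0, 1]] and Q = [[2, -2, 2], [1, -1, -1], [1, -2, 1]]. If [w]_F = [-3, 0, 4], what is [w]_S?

[-42, -17, -29]

Apply P to get W-coordinates [-11, 8, -2], then Q to get S-coordinates.
The result is [w]_S = [-42, -17, -29].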